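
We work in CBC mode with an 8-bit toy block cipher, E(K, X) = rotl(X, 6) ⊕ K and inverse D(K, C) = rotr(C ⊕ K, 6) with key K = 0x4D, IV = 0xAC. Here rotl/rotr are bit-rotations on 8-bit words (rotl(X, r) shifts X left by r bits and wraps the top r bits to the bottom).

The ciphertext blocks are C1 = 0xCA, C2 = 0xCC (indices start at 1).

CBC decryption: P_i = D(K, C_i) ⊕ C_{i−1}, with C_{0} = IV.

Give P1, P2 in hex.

P1: D(K, 0xCA) = 0x1E; 0x1E ⊕ 0xAC = 0xB2.
P2: D(K, 0xCC) = 0x06; 0x06 ⊕ 0xCA = 0xCC.

P1 = 0xB2, P2 = 0xCC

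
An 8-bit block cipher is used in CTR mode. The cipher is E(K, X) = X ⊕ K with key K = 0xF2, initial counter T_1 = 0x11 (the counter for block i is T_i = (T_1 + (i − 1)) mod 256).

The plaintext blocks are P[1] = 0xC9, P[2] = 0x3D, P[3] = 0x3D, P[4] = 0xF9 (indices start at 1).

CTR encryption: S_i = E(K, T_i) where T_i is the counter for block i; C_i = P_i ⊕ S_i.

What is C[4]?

C[4] = 0x1F

C[1]: T = 0x11, S = E(K, T) = 0xE3; 0xC9 ⊕ 0xE3 = 0x2A.
C[2]: T = 0x12, S = E(K, T) = 0xE0; 0x3D ⊕ 0xE0 = 0xDD.
C[3]: T = 0x13, S = E(K, T) = 0xE1; 0x3D ⊕ 0xE1 = 0xDC.
C[4]: T = 0x14, S = E(K, T) = 0xE6; 0xF9 ⊕ 0xE6 = 0x1F.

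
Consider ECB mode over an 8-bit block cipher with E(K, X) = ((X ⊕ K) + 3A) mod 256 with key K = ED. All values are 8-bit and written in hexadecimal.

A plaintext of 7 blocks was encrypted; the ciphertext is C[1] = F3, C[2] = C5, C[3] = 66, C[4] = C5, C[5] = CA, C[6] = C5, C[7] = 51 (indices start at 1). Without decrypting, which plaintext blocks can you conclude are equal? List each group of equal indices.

P[2] = P[4] = P[6]

ECB encrypts each block independently with the same key, so equal ciphertext blocks imply equal plaintext blocks.
C[2] = C[4] = C[6] = C5, so P[2] = P[4] = P[6].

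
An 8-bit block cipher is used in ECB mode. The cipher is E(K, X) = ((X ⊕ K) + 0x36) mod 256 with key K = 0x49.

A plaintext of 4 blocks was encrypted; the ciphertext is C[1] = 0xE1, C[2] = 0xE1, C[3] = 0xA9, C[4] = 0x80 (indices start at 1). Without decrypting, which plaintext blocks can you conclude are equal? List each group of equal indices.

P[1] = P[2]

ECB encrypts each block independently with the same key, so equal ciphertext blocks imply equal plaintext blocks.
C[1] = C[2] = 0xE1, so P[1] = P[2].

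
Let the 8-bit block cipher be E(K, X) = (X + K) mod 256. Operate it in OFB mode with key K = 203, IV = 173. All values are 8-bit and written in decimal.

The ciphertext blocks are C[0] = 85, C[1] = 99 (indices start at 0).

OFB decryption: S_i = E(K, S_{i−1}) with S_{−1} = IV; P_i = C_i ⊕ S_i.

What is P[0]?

P[0]: S = E(K, 173) = 120; 85 ⊕ 120 = 45.

P[0] = 45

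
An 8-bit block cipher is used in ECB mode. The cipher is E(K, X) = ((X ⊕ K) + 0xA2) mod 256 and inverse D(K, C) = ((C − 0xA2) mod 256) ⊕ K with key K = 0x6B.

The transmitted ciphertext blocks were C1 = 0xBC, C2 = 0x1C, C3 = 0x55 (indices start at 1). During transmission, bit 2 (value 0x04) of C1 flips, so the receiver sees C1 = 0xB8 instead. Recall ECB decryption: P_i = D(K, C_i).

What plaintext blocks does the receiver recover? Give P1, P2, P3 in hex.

Only C1 changed, to 0xB8. In ECB, a change in C_i affects only P_i. Decrypting the received ciphertext:
P1: D(K, 0xB8) = 0x7D.
P2: D(K, 0x1C) = 0x11.
P3: D(K, 0x55) = 0xD8.
Blocks that differ from the original plaintext: P1.

P1 = 0x7D, P2 = 0x11, P3 = 0xD8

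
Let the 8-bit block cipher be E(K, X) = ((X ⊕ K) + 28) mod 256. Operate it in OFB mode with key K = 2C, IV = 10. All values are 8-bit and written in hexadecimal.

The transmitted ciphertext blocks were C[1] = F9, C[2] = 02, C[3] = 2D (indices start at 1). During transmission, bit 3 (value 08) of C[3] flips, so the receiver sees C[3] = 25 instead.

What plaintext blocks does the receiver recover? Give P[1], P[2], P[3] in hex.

P[1] = 9D, P[2] = 72, P[3] = A1

OFB decryption: S_i = E(K, S_{i−1}) with S_{0} = IV; P_i = C_i ⊕ S_i.
Only C[3] changed, to 25. In OFB, a change in C_i flips the same bit in P_i only; the keystream is unaffected. Decrypting the received ciphertext:
P[1]: S = E(K, 10) = 64; F9 ⊕ 64 = 9D.
P[2]: S = E(K, 64) = 70; 02 ⊕ 70 = 72.
P[3]: S = E(K, 70) = 84; 25 ⊕ 84 = A1.
Blocks that differ from the original plaintext: P[3].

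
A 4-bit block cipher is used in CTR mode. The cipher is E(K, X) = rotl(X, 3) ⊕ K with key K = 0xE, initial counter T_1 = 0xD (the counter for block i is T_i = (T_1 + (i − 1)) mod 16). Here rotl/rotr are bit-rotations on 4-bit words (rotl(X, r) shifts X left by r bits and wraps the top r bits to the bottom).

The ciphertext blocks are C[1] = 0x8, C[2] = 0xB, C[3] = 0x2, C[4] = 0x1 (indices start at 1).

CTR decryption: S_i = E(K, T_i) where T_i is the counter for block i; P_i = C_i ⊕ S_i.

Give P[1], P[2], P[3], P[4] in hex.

P[1] = 0x8, P[2] = 0x2, P[3] = 0x3, P[4] = 0xF

P[1]: T = 0xD, S = E(K, T) = 0x0; 0x8 ⊕ 0x0 = 0x8.
P[2]: T = 0xE, S = E(K, T) = 0x9; 0xB ⊕ 0x9 = 0x2.
P[3]: T = 0xF, S = E(K, T) = 0x1; 0x2 ⊕ 0x1 = 0x3.
P[4]: T = 0x0, S = E(K, T) = 0xE; 0x1 ⊕ 0xE = 0xF.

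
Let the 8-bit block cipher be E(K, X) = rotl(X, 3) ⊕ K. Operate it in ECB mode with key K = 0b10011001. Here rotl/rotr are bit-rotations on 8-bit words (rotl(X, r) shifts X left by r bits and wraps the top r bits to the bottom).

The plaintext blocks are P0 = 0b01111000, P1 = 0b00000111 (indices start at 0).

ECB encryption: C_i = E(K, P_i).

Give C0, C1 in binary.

C0: E(K, 0b01111000) = 0b01011010.
C1: E(K, 0b00000111) = 0b10100001.

C0 = 0b01011010, C1 = 0b10100001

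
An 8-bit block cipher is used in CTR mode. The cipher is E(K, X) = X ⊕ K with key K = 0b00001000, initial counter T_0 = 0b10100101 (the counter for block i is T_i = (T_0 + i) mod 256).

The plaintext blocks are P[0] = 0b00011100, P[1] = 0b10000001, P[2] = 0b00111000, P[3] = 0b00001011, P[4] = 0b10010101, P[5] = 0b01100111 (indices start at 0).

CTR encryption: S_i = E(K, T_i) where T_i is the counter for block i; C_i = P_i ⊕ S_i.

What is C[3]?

C[3] = 0b10101011

C[0]: T = 0b10100101, S = E(K, T) = 0b10101101; 0b00011100 ⊕ 0b10101101 = 0b10110001.
C[1]: T = 0b10100110, S = E(K, T) = 0b10101110; 0b10000001 ⊕ 0b10101110 = 0b00101111.
C[2]: T = 0b10100111, S = E(K, T) = 0b10101111; 0b00111000 ⊕ 0b10101111 = 0b10010111.
C[3]: T = 0b10101000, S = E(K, T) = 0b10100000; 0b00001011 ⊕ 0b10100000 = 0b10101011.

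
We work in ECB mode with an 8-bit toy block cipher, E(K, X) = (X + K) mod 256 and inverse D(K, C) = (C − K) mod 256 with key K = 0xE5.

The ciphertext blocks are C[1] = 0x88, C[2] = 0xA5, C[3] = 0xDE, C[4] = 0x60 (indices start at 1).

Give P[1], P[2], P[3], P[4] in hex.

ECB decryption: P_i = D(K, C_i).
P[1]: D(K, 0x88) = 0xA3.
P[2]: D(K, 0xA5) = 0xC0.
P[3]: D(K, 0xDE) = 0xF9.
P[4]: D(K, 0x60) = 0x7B.

P[1] = 0xA3, P[2] = 0xC0, P[3] = 0xF9, P[4] = 0x7B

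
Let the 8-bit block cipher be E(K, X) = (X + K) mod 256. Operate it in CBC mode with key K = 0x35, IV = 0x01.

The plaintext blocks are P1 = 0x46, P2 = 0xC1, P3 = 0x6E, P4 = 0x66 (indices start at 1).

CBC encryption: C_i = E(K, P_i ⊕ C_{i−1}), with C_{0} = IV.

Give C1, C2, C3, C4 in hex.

C1: P1 ⊕ 0x01 = 0x47; E(K, 0x47) = 0x7C.
C2: P2 ⊕ 0x7C = 0xBD; E(K, 0xBD) = 0xF2.
C3: P3 ⊕ 0xF2 = 0x9C; E(K, 0x9C) = 0xD1.
C4: P4 ⊕ 0xD1 = 0xB7; E(K, 0xB7) = 0xEC.

C1 = 0x7C, C2 = 0xF2, C3 = 0xD1, C4 = 0xEC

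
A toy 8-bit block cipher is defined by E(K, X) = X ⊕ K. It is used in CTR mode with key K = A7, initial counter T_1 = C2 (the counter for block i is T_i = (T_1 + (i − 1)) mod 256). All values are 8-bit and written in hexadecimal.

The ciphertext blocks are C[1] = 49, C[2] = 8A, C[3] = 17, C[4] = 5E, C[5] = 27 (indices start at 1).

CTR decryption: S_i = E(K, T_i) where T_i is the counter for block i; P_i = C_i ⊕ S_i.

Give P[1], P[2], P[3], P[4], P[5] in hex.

P[1]: T = C2, S = E(K, T) = 65; 49 ⊕ 65 = 2C.
P[2]: T = C3, S = E(K, T) = 64; 8A ⊕ 64 = EE.
P[3]: T = C4, S = E(K, T) = 63; 17 ⊕ 63 = 74.
P[4]: T = C5, S = E(K, T) = 62; 5E ⊕ 62 = 3C.
P[5]: T = C6, S = E(K, T) = 61; 27 ⊕ 61 = 46.

P[1] = 2C, P[2] = EE, P[3] = 74, P[4] = 3C, P[5] = 46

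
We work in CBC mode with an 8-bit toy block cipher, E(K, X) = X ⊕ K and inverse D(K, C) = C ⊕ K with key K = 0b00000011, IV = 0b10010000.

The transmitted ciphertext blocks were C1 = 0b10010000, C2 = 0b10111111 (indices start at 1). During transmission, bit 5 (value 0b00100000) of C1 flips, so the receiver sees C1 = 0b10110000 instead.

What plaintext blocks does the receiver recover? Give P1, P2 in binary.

CBC decryption: P_i = D(K, C_i) ⊕ C_{i−1}, with C_{0} = IV.
Only C1 changed, to 0b10110000. In CBC, a change in C_i garbles P_i and flips the same bit in P_{i+1}. Decrypting the received ciphertext:
P1: D(K, 0b10110000) = 0b10110011; 0b10110011 ⊕ 0b10010000 = 0b00100011.
P2: D(K, 0b10111111) = 0b10111100; 0b10111100 ⊕ 0b10110000 = 0b00001100.
Blocks that differ from the original plaintext: P1, P2.

P1 = 0b00100011, P2 = 0b00001100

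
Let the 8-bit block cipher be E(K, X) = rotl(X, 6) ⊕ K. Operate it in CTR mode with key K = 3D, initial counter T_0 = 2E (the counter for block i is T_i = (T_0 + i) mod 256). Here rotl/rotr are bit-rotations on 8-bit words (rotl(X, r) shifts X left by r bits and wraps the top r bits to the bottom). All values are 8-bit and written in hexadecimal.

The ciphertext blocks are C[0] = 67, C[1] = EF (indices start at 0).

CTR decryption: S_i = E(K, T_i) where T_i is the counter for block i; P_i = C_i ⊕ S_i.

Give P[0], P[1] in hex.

P[0] = D1, P[1] = 19

P[0]: T = 2E, S = E(K, T) = B6; 67 ⊕ B6 = D1.
P[1]: T = 2F, S = E(K, T) = F6; EF ⊕ F6 = 19.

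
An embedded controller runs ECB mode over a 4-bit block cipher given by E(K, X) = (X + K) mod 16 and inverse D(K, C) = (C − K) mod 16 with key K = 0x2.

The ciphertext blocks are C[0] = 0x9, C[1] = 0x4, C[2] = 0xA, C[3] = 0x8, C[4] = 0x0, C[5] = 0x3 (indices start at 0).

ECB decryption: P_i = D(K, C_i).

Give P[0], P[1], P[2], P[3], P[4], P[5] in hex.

P[0]: D(K, 0x9) = 0x7.
P[1]: D(K, 0x4) = 0x2.
P[2]: D(K, 0xA) = 0x8.
P[3]: D(K, 0x8) = 0x6.
P[4]: D(K, 0x0) = 0xE.
P[5]: D(K, 0x3) = 0x1.

P[0] = 0x7, P[1] = 0x2, P[2] = 0x8, P[3] = 0x6, P[4] = 0xE, P[5] = 0x1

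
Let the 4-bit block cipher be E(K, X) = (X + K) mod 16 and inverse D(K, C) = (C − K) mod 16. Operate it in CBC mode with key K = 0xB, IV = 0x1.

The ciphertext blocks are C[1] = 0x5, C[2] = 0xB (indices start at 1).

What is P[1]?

P[1] = 0xB

CBC decryption: P_i = D(K, C_i) ⊕ C_{i−1}, with C_{0} = IV.
P[1]: D(K, 0x5) = 0xA; 0xA ⊕ 0x1 = 0xB.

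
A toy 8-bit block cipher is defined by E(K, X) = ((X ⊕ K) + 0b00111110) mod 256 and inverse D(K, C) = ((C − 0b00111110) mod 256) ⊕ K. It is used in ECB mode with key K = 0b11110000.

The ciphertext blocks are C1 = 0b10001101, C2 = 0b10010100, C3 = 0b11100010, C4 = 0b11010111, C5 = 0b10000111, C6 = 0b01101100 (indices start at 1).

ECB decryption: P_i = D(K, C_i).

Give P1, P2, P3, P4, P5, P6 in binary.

P1: D(K, 0b10001101) = 0b10111111.
P2: D(K, 0b10010100) = 0b10100110.
P3: D(K, 0b11100010) = 0b01010100.
P4: D(K, 0b11010111) = 0b01101001.
P5: D(K, 0b10000111) = 0b10111001.
P6: D(K, 0b01101100) = 0b11011110.

P1 = 0b10111111, P2 = 0b10100110, P3 = 0b01010100, P4 = 0b01101001, P5 = 0b10111001, P6 = 0b11011110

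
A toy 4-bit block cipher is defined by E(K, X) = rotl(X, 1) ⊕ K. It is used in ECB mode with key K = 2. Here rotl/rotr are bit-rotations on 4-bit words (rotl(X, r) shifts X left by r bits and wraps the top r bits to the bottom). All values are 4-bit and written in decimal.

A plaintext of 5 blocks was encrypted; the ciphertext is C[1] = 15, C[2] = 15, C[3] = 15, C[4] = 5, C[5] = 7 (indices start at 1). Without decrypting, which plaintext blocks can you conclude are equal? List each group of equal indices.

P[1] = P[2] = P[3]

ECB encrypts each block independently with the same key, so equal ciphertext blocks imply equal plaintext blocks.
C[1] = C[2] = C[3] = 15, so P[1] = P[2] = P[3].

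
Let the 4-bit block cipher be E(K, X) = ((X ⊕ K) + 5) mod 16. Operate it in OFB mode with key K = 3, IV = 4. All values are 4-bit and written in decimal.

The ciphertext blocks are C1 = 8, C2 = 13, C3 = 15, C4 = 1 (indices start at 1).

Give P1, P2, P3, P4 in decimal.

OFB decryption: S_i = E(K, S_{i−1}) with S_{0} = IV; P_i = C_i ⊕ S_i.
P1: S = E(K, 4) = 12; 8 ⊕ 12 = 4.
P2: S = E(K, 12) = 4; 13 ⊕ 4 = 9.
P3: S = E(K, 4) = 12; 15 ⊕ 12 = 3.
P4: S = E(K, 12) = 4; 1 ⊕ 4 = 5.

P1 = 4, P2 = 9, P3 = 3, P4 = 5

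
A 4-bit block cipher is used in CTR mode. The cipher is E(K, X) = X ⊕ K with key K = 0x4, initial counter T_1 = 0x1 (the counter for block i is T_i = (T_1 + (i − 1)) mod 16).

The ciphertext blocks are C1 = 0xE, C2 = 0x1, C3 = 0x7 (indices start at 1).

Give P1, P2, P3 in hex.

P1 = 0xB, P2 = 0x7, P3 = 0x0

CTR decryption: S_i = E(K, T_i) where T_i is the counter for block i; P_i = C_i ⊕ S_i.
P1: T = 0x1, S = E(K, T) = 0x5; 0xE ⊕ 0x5 = 0xB.
P2: T = 0x2, S = E(K, T) = 0x6; 0x1 ⊕ 0x6 = 0x7.
P3: T = 0x3, S = E(K, T) = 0x7; 0x7 ⊕ 0x7 = 0x0.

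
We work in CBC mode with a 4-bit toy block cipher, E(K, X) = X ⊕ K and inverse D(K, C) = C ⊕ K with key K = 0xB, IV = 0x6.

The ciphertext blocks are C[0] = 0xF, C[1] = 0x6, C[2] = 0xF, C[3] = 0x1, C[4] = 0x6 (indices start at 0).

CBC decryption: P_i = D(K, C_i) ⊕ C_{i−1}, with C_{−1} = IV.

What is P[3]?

P[3] = 0x5

P[3]: D(K, 0x1) = 0xA; 0xA ⊕ 0xF = 0x5.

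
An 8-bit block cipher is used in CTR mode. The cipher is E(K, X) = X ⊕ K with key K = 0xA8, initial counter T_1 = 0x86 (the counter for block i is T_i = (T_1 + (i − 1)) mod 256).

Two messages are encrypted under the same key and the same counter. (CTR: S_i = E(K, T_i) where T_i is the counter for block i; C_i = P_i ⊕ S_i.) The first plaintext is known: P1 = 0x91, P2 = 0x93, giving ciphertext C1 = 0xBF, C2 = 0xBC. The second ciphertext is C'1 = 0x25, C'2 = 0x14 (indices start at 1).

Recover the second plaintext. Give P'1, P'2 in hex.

In CTR with a reused counter, both messages share the same keystream S_i, so C_i ⊕ C'_i = P_i ⊕ P'_i and thus P'_i = P_i ⊕ C_i ⊕ C'_i.
P'1: 0x91 ⊕ 0xBF ⊕ 0x25 = 0x0B.
P'2: 0x93 ⊕ 0xBC ⊕ 0x14 = 0x3B.

P'1 = 0x0B, P'2 = 0x3B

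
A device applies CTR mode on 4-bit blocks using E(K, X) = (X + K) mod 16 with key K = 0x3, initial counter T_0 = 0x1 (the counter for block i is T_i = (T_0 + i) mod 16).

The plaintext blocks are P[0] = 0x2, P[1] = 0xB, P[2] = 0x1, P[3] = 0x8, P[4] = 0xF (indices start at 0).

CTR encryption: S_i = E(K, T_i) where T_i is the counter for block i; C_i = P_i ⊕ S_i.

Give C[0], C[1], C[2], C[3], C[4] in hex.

C[0]: T = 0x1, S = E(K, T) = 0x4; 0x2 ⊕ 0x4 = 0x6.
C[1]: T = 0x2, S = E(K, T) = 0x5; 0xB ⊕ 0x5 = 0xE.
C[2]: T = 0x3, S = E(K, T) = 0x6; 0x1 ⊕ 0x6 = 0x7.
C[3]: T = 0x4, S = E(K, T) = 0x7; 0x8 ⊕ 0x7 = 0xF.
C[4]: T = 0x5, S = E(K, T) = 0x8; 0xF ⊕ 0x8 = 0x7.

C[0] = 0x6, C[1] = 0xE, C[2] = 0x7, C[3] = 0xF, C[4] = 0x7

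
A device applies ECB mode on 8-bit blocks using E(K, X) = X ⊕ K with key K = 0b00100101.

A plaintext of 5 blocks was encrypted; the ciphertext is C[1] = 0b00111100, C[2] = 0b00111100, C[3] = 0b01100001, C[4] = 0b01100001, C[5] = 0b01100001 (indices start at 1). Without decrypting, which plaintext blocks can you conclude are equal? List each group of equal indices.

P[1] = P[2]; P[3] = P[4] = P[5]

ECB encrypts each block independently with the same key, so equal ciphertext blocks imply equal plaintext blocks.
C[1] = C[2] = 0b00111100, so P[1] = P[2].
C[3] = C[4] = C[5] = 0b01100001, so P[3] = P[4] = P[5].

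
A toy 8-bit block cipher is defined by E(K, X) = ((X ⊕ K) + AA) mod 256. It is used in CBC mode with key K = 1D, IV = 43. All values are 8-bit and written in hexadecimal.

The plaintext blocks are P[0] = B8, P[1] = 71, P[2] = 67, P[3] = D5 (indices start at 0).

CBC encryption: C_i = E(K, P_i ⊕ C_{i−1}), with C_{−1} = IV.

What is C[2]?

C[0]: P[0] ⊕ 43 = FB; E(K, FB) = 90.
C[1]: P[1] ⊕ 90 = E1; E(K, E1) = A6.
C[2]: P[2] ⊕ A6 = C1; E(K, C1) = 86.

C[2] = 86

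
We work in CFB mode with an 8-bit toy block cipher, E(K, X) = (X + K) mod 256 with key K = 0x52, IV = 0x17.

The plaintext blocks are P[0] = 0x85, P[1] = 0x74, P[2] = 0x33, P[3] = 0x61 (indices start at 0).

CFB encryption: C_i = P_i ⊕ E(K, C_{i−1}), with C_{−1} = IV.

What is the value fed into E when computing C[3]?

C[0]: E(K, 0x17) = 0x69; 0x85 ⊕ 0x69 = 0xEC.
C[1]: E(K, 0xEC) = 0x3E; 0x74 ⊕ 0x3E = 0x4A.
C[2]: E(K, 0x4A) = 0x9C; 0x33 ⊕ 0x9C = 0xAF.
C[3]: E(K, 0xAF) = 0x01; 0x61 ⊕ 0x01 = 0x60.
So the input to E for block [3] is 0xAF.

0xAF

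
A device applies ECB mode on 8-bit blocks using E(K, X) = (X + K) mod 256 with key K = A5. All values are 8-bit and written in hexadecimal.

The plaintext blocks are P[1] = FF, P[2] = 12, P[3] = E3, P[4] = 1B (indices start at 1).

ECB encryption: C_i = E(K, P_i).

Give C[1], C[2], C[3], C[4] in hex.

C[1] = A4, C[2] = B7, C[3] = 88, C[4] = C0

C[1]: E(K, FF) = A4.
C[2]: E(K, 12) = B7.
C[3]: E(K, E3) = 88.
C[4]: E(K, 1B) = C0.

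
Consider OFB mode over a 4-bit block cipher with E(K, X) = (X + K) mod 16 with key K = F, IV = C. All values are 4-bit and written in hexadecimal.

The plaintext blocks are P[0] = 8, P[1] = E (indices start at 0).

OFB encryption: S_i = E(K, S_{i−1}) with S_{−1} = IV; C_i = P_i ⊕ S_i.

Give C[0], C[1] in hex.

C[0]: S = E(K, C) = B; 8 ⊕ B = 3.
C[1]: S = E(K, B) = A; E ⊕ A = 4.

C[0] = 3, C[1] = 4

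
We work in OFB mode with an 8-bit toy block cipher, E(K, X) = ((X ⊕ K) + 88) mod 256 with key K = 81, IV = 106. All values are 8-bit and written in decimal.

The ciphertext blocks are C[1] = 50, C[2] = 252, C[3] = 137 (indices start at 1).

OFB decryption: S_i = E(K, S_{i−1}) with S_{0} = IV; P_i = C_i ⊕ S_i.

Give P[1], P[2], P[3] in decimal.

P[1] = 161, P[2] = 230, P[3] = 42

P[1]: S = E(K, 106) = 147; 50 ⊕ 147 = 161.
P[2]: S = E(K, 147) = 26; 252 ⊕ 26 = 230.
P[3]: S = E(K, 26) = 163; 137 ⊕ 163 = 42.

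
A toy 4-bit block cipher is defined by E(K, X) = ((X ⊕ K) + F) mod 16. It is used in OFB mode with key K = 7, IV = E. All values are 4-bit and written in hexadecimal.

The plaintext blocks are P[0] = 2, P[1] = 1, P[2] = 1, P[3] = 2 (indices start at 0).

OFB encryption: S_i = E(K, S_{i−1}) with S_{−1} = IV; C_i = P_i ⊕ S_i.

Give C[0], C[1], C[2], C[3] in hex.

C[0]: S = E(K, E) = 8; 2 ⊕ 8 = A.
C[1]: S = E(K, 8) = E; 1 ⊕ E = F.
C[2]: S = E(K, E) = 8; 1 ⊕ 8 = 9.
C[3]: S = E(K, 8) = E; 2 ⊕ E = C.

C[0] = A, C[1] = F, C[2] = 9, C[3] = C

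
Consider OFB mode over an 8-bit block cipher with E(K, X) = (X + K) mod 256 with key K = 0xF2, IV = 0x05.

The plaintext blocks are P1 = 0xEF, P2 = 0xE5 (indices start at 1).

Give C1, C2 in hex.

OFB encryption: S_i = E(K, S_{i−1}) with S_{0} = IV; C_i = P_i ⊕ S_i.
C1: S = E(K, 0x05) = 0xF7; 0xEF ⊕ 0xF7 = 0x18.
C2: S = E(K, 0xF7) = 0xE9; 0xE5 ⊕ 0xE9 = 0x0C.

C1 = 0x18, C2 = 0x0C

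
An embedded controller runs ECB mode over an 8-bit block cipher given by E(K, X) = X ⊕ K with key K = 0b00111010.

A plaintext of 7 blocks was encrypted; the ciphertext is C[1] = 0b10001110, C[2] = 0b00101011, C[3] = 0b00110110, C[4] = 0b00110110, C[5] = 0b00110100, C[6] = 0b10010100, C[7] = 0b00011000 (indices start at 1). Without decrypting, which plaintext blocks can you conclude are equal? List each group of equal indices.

P[3] = P[4]

ECB encrypts each block independently with the same key, so equal ciphertext blocks imply equal plaintext blocks.
C[3] = C[4] = 0b00110110, so P[3] = P[4].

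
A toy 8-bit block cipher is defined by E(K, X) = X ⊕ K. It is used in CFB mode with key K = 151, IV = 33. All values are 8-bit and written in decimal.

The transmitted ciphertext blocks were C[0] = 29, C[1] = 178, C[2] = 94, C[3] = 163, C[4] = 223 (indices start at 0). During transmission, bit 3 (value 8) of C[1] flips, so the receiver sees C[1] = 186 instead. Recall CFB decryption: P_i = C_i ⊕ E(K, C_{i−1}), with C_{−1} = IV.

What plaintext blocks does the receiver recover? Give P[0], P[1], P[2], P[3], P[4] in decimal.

Only C[1] changed, to 186. In CFB, a change in C_i flips the same bit in P_i and garbles P_{i+1}. Decrypting the received ciphertext:
P[0]: E(K, 33) = 182; 29 ⊕ 182 = 171.
P[1]: E(K, 29) = 138; 186 ⊕ 138 = 48.
P[2]: E(K, 186) = 45; 94 ⊕ 45 = 115.
P[3]: E(K, 94) = 201; 163 ⊕ 201 = 106.
P[4]: E(K, 163) = 52; 223 ⊕ 52 = 235.
Blocks that differ from the original plaintext: P[1], P[2].

P[0] = 171, P[1] = 48, P[2] = 115, P[3] = 106, P[4] = 235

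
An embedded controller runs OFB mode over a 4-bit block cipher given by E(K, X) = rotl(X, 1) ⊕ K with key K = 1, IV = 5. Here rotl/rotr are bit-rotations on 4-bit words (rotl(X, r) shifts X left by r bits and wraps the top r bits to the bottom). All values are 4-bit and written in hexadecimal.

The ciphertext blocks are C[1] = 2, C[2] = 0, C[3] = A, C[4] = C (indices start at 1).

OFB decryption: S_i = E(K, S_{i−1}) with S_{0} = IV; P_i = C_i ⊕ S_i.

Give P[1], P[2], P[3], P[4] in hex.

P[1] = 9, P[2] = 6, P[3] = 7, P[4] = 6

P[1]: S = E(K, 5) = B; 2 ⊕ B = 9.
P[2]: S = E(K, B) = 6; 0 ⊕ 6 = 6.
P[3]: S = E(K, 6) = D; A ⊕ D = 7.
P[4]: S = E(K, D) = A; C ⊕ A = 6.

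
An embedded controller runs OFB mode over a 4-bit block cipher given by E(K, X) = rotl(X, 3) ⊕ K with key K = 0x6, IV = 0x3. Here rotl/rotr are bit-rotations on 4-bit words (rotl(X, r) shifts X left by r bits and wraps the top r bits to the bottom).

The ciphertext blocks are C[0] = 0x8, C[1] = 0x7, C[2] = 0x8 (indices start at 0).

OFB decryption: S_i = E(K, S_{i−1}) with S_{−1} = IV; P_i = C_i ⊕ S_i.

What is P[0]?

P[0] = 0x7

P[0]: S = E(K, 0x3) = 0xF; 0x8 ⊕ 0xF = 0x7.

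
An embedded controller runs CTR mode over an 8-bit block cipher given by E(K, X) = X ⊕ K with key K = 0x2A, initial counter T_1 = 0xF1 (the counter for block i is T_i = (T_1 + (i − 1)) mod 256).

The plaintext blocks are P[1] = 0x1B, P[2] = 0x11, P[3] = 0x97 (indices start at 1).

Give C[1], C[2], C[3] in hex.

C[1] = 0xC0, C[2] = 0xC9, C[3] = 0x4E

CTR encryption: S_i = E(K, T_i) where T_i is the counter for block i; C_i = P_i ⊕ S_i.
C[1]: T = 0xF1, S = E(K, T) = 0xDB; 0x1B ⊕ 0xDB = 0xC0.
C[2]: T = 0xF2, S = E(K, T) = 0xD8; 0x11 ⊕ 0xD8 = 0xC9.
C[3]: T = 0xF3, S = E(K, T) = 0xD9; 0x97 ⊕ 0xD9 = 0x4E.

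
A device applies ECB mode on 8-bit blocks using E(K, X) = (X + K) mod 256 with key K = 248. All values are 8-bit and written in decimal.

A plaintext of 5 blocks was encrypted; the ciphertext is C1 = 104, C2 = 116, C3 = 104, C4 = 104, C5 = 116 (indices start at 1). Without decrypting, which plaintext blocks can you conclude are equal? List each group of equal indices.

ECB encrypts each block independently with the same key, so equal ciphertext blocks imply equal plaintext blocks.
C1 = C3 = C4 = 104, so P1 = P3 = P4.
C2 = C5 = 116, so P2 = P5.

P1 = P3 = P4; P2 = P5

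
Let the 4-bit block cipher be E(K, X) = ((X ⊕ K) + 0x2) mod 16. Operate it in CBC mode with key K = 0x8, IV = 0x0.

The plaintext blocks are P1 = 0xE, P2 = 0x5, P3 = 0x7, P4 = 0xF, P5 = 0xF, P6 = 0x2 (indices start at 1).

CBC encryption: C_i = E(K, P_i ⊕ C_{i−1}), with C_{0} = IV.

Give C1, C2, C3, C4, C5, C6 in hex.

C1 = 0x8, C2 = 0x7, C3 = 0xA, C4 = 0xF, C5 = 0xA, C6 = 0x2

C1: P1 ⊕ 0x0 = 0xE; E(K, 0xE) = 0x8.
C2: P2 ⊕ 0x8 = 0xD; E(K, 0xD) = 0x7.
C3: P3 ⊕ 0x7 = 0x0; E(K, 0x0) = 0xA.
C4: P4 ⊕ 0xA = 0x5; E(K, 0x5) = 0xF.
C5: P5 ⊕ 0xF = 0x0; E(K, 0x0) = 0xA.
C6: P6 ⊕ 0xA = 0x8; E(K, 0x8) = 0x2.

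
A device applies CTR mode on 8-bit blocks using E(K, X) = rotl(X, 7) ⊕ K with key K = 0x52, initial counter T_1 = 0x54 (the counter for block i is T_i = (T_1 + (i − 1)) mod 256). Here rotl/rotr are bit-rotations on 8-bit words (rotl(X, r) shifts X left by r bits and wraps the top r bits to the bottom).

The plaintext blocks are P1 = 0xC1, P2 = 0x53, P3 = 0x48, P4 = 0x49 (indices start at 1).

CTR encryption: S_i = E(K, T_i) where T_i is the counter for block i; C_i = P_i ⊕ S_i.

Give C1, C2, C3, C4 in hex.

C1: T = 0x54, S = E(K, T) = 0x78; 0xC1 ⊕ 0x78 = 0xB9.
C2: T = 0x55, S = E(K, T) = 0xF8; 0x53 ⊕ 0xF8 = 0xAB.
C3: T = 0x56, S = E(K, T) = 0x79; 0x48 ⊕ 0x79 = 0x31.
C4: T = 0x57, S = E(K, T) = 0xF9; 0x49 ⊕ 0xF9 = 0xB0.

C1 = 0xB9, C2 = 0xAB, C3 = 0x31, C4 = 0xB0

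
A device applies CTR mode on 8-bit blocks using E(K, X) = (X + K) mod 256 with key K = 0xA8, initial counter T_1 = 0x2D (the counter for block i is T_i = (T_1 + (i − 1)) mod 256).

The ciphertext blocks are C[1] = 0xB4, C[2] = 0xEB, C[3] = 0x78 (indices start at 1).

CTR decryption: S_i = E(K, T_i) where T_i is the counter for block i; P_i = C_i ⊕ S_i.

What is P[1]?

P[1] = 0x61

P[1]: T = 0x2D, S = E(K, T) = 0xD5; 0xB4 ⊕ 0xD5 = 0x61.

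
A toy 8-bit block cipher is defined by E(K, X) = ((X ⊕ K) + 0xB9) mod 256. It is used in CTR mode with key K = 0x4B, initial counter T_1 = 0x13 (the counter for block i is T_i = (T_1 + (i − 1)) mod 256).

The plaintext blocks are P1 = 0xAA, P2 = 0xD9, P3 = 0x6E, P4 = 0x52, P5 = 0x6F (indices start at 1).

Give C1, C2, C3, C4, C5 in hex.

C1 = 0xBB, C2 = 0xC1, C3 = 0x79, C4 = 0x44, C5 = 0x7A

CTR encryption: S_i = E(K, T_i) where T_i is the counter for block i; C_i = P_i ⊕ S_i.
C1: T = 0x13, S = E(K, T) = 0x11; 0xAA ⊕ 0x11 = 0xBB.
C2: T = 0x14, S = E(K, T) = 0x18; 0xD9 ⊕ 0x18 = 0xC1.
C3: T = 0x15, S = E(K, T) = 0x17; 0x6E ⊕ 0x17 = 0x79.
C4: T = 0x16, S = E(K, T) = 0x16; 0x52 ⊕ 0x16 = 0x44.
C5: T = 0x17, S = E(K, T) = 0x15; 0x6F ⊕ 0x15 = 0x7A.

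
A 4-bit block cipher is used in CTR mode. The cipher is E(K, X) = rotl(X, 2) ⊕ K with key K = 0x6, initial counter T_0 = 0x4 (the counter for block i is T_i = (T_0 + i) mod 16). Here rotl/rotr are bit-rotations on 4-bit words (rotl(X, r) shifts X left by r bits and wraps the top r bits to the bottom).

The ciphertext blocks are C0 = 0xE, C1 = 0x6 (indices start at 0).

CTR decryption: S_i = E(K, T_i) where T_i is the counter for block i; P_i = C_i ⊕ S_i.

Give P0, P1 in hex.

P0: T = 0x4, S = E(K, T) = 0x7; 0xE ⊕ 0x7 = 0x9.
P1: T = 0x5, S = E(K, T) = 0x3; 0x6 ⊕ 0x3 = 0x5.

P0 = 0x9, P1 = 0x5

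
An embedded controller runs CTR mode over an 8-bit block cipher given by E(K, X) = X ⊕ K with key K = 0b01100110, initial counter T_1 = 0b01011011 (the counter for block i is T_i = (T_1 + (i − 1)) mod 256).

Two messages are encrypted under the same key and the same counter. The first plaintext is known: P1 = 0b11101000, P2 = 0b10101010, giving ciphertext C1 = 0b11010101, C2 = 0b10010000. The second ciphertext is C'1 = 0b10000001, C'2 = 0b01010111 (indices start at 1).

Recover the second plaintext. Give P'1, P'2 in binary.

In CTR with a reused counter, both messages share the same keystream S_i, so C_i ⊕ C'_i = P_i ⊕ P'_i and thus P'_i = P_i ⊕ C_i ⊕ C'_i.
P'1: 0b11101000 ⊕ 0b11010101 ⊕ 0b10000001 = 0b10111100.
P'2: 0b10101010 ⊕ 0b10010000 ⊕ 0b01010111 = 0b01101101.

P'1 = 0b10111100, P'2 = 0b01101101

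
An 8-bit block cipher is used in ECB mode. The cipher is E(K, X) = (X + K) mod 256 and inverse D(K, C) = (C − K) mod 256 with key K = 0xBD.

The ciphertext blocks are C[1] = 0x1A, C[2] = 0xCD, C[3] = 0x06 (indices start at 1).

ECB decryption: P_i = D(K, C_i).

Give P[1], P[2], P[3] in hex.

P[1] = 0x5D, P[2] = 0x10, P[3] = 0x49

P[1]: D(K, 0x1A) = 0x5D.
P[2]: D(K, 0xCD) = 0x10.
P[3]: D(K, 0x06) = 0x49.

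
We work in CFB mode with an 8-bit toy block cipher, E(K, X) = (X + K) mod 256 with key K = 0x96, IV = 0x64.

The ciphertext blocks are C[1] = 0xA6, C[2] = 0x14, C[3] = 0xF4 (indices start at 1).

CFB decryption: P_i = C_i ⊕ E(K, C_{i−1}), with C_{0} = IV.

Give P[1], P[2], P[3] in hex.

P[1]: E(K, 0x64) = 0xFA; 0xA6 ⊕ 0xFA = 0x5C.
P[2]: E(K, 0xA6) = 0x3C; 0x14 ⊕ 0x3C = 0x28.
P[3]: E(K, 0x14) = 0xAA; 0xF4 ⊕ 0xAA = 0x5E.

P[1] = 0x5C, P[2] = 0x28, P[3] = 0x5E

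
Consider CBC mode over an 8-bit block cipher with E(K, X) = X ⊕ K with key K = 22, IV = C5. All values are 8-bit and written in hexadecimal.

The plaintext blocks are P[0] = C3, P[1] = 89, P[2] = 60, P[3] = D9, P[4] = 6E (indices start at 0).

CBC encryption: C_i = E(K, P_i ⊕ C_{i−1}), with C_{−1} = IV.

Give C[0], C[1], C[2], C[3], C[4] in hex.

C[0]: P[0] ⊕ C5 = 06; E(K, 06) = 24.
C[1]: P[1] ⊕ 24 = AD; E(K, AD) = 8F.
C[2]: P[2] ⊕ 8F = EF; E(K, EF) = CD.
C[3]: P[3] ⊕ CD = 14; E(K, 14) = 36.
C[4]: P[4] ⊕ 36 = 58; E(K, 58) = 7A.

C[0] = 24, C[1] = 8F, C[2] = CD, C[3] = 36, C[4] = 7A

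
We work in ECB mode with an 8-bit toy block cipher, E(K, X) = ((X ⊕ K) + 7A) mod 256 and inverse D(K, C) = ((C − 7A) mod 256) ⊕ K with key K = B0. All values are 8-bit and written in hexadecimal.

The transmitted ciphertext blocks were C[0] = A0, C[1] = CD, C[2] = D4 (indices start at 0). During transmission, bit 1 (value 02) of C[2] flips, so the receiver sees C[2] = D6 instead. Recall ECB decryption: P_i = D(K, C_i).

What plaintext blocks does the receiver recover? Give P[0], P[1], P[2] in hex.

P[0] = 96, P[1] = E3, P[2] = EC

Only C[2] changed, to D6. In ECB, a change in C_i affects only P_i. Decrypting the received ciphertext:
P[0]: D(K, A0) = 96.
P[1]: D(K, CD) = E3.
P[2]: D(K, D6) = EC.
Blocks that differ from the original plaintext: P[2].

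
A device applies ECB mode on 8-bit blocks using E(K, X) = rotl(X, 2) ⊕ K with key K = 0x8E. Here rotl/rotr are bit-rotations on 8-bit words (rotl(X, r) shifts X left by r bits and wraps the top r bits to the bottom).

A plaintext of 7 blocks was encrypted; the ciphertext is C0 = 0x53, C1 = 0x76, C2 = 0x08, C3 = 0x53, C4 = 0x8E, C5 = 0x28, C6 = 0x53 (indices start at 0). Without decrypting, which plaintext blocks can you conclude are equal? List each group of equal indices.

P0 = P3 = P6

ECB encrypts each block independently with the same key, so equal ciphertext blocks imply equal plaintext blocks.
C0 = C3 = C6 = 0x53, so P0 = P3 = P6.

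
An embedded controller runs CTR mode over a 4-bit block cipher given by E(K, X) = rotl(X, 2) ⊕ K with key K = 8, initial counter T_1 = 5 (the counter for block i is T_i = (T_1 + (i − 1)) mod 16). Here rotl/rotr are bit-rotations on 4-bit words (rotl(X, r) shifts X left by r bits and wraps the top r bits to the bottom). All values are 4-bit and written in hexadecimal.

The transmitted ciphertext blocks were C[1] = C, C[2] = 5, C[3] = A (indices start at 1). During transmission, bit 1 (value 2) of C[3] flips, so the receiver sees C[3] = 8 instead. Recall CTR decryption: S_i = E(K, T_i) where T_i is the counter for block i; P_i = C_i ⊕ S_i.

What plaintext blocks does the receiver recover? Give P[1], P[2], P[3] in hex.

Only C[3] changed, to 8. In CTR, a change in C_i flips the same bit in P_i only; the keystream is unaffected. Decrypting the received ciphertext:
P[1]: T = 5, S = E(K, T) = D; C ⊕ D = 1.
P[2]: T = 6, S = E(K, T) = 1; 5 ⊕ 1 = 4.
P[3]: T = 7, S = E(K, T) = 5; 8 ⊕ 5 = D.
Blocks that differ from the original plaintext: P[3].

P[1] = 1, P[2] = 4, P[3] = D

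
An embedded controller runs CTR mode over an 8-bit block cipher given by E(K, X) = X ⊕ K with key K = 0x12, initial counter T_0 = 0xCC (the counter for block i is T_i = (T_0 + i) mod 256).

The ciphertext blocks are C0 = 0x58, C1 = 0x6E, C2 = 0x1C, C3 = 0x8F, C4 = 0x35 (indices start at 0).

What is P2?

P2 = 0xC0

CTR decryption: S_i = E(K, T_i) where T_i is the counter for block i; P_i = C_i ⊕ S_i.
P2: T = 0xCE, S = E(K, T) = 0xDC; 0x1C ⊕ 0xDC = 0xC0.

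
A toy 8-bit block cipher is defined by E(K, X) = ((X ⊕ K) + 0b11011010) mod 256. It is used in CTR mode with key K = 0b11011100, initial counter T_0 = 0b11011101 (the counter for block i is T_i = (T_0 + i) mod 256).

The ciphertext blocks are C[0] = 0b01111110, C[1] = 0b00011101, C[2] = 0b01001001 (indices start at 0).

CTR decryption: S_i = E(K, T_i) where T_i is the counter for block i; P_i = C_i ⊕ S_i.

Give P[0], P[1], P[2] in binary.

P[0]: T = 0b11011101, S = E(K, T) = 0b11011011; 0b01111110 ⊕ 0b11011011 = 0b10100101.
P[1]: T = 0b11011110, S = E(K, T) = 0b11011100; 0b00011101 ⊕ 0b11011100 = 0b11000001.
P[2]: T = 0b11011111, S = E(K, T) = 0b11011101; 0b01001001 ⊕ 0b11011101 = 0b10010100.

P[0] = 0b10100101, P[1] = 0b11000001, P[2] = 0b10010100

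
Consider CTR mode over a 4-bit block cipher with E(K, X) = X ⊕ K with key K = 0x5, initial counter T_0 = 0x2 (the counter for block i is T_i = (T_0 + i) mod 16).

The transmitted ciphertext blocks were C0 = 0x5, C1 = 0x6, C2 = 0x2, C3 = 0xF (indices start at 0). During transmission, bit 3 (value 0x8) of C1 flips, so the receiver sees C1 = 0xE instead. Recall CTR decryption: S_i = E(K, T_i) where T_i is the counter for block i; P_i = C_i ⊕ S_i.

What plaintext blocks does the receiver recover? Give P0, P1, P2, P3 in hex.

Only C1 changed, to 0xE. In CTR, a change in C_i flips the same bit in P_i only; the keystream is unaffected. Decrypting the received ciphertext:
P0: T = 0x2, S = E(K, T) = 0x7; 0x5 ⊕ 0x7 = 0x2.
P1: T = 0x3, S = E(K, T) = 0x6; 0xE ⊕ 0x6 = 0x8.
P2: T = 0x4, S = E(K, T) = 0x1; 0x2 ⊕ 0x1 = 0x3.
P3: T = 0x5, S = E(K, T) = 0x0; 0xF ⊕ 0x0 = 0xF.
Blocks that differ from the original plaintext: P1.

P0 = 0x2, P1 = 0x8, P2 = 0x3, P3 = 0xF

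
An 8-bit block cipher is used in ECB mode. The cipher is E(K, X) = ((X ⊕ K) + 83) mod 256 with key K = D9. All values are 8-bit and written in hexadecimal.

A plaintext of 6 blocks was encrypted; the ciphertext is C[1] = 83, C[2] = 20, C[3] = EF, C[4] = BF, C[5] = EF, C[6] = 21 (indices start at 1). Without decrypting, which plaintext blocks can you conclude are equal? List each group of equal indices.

P[3] = P[5]

ECB encrypts each block independently with the same key, so equal ciphertext blocks imply equal plaintext blocks.
C[3] = C[5] = EF, so P[3] = P[5].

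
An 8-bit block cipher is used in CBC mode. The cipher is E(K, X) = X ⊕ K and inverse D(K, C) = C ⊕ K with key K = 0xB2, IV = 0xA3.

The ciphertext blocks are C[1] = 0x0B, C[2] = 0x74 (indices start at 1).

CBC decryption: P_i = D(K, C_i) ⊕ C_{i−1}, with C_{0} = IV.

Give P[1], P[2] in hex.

P[1] = 0x1A, P[2] = 0xCD

P[1]: D(K, 0x0B) = 0xB9; 0xB9 ⊕ 0xA3 = 0x1A.
P[2]: D(K, 0x74) = 0xC6; 0xC6 ⊕ 0x0B = 0xCD.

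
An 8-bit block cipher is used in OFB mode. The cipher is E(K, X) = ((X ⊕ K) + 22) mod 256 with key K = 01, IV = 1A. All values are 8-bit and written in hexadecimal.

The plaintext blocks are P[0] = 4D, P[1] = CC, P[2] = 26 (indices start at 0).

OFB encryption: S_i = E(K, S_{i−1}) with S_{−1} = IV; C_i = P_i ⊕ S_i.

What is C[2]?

C[2] = A7

C[0]: S = E(K, 1A) = 3D; 4D ⊕ 3D = 70.
C[1]: S = E(K, 3D) = 5E; CC ⊕ 5E = 92.
C[2]: S = E(K, 5E) = 81; 26 ⊕ 81 = A7.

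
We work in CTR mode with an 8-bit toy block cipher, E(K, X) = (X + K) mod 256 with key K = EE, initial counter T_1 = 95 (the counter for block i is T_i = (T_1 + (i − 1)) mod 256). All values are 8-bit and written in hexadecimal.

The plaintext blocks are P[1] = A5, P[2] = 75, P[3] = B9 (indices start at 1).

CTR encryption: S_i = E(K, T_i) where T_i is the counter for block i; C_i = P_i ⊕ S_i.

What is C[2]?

C[2] = F1

C[1]: T = 95, S = E(K, T) = 83; A5 ⊕ 83 = 26.
C[2]: T = 96, S = E(K, T) = 84; 75 ⊕ 84 = F1.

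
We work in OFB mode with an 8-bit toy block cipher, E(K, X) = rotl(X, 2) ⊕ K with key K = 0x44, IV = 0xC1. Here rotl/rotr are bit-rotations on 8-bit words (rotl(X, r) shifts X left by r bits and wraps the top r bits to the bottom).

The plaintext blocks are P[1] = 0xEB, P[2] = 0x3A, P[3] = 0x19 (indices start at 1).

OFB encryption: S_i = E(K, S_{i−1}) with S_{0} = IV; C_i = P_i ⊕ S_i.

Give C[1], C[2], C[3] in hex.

C[1]: S = E(K, 0xC1) = 0x43; 0xEB ⊕ 0x43 = 0xA8.
C[2]: S = E(K, 0x43) = 0x49; 0x3A ⊕ 0x49 = 0x73.
C[3]: S = E(K, 0x49) = 0x61; 0x19 ⊕ 0x61 = 0x78.

C[1] = 0xA8, C[2] = 0x73, C[3] = 0x78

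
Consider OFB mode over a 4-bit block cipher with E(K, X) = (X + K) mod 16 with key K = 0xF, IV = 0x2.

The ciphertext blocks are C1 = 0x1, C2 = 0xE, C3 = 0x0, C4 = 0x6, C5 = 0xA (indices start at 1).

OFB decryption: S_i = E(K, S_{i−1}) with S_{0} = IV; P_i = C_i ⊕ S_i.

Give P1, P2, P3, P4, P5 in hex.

P1 = 0x0, P2 = 0xE, P3 = 0xF, P4 = 0x8, P5 = 0x7

P1: S = E(K, 0x2) = 0x1; 0x1 ⊕ 0x1 = 0x0.
P2: S = E(K, 0x1) = 0x0; 0xE ⊕ 0x0 = 0xE.
P3: S = E(K, 0x0) = 0xF; 0x0 ⊕ 0xF = 0xF.
P4: S = E(K, 0xF) = 0xE; 0x6 ⊕ 0xE = 0x8.
P5: S = E(K, 0xE) = 0xD; 0xA ⊕ 0xD = 0x7.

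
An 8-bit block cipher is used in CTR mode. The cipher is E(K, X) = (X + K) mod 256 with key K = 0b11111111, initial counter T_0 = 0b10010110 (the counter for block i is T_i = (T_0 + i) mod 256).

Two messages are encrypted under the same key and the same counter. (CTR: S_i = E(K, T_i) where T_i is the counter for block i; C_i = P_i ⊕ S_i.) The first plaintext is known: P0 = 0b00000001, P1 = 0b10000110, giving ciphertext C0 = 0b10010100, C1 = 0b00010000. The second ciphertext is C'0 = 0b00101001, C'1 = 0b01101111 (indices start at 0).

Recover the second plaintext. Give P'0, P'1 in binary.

P'0 = 0b10111100, P'1 = 0b11111001

In CTR with a reused counter, both messages share the same keystream S_i, so C_i ⊕ C'_i = P_i ⊕ P'_i and thus P'_i = P_i ⊕ C_i ⊕ C'_i.
P'0: 0b00000001 ⊕ 0b10010100 ⊕ 0b00101001 = 0b10111100.
P'1: 0b10000110 ⊕ 0b00010000 ⊕ 0b01101111 = 0b11111001.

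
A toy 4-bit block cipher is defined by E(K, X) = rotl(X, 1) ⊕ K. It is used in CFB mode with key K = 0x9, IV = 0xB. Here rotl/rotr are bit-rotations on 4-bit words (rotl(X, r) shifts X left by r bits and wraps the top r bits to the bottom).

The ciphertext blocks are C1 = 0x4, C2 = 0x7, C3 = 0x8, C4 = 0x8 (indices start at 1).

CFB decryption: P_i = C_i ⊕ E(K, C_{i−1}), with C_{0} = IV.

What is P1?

P1 = 0xA

P1: E(K, 0xB) = 0xE; 0x4 ⊕ 0xE = 0xA.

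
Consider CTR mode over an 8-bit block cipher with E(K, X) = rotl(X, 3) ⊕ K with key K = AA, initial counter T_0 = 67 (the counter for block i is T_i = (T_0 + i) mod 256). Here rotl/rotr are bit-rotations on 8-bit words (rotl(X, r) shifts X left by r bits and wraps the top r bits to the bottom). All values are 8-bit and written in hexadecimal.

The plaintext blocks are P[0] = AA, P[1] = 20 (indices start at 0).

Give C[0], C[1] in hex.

CTR encryption: S_i = E(K, T_i) where T_i is the counter for block i; C_i = P_i ⊕ S_i.
C[0]: T = 67, S = E(K, T) = 91; AA ⊕ 91 = 3B.
C[1]: T = 68, S = E(K, T) = E9; 20 ⊕ E9 = C9.

C[0] = 3B, C[1] = C9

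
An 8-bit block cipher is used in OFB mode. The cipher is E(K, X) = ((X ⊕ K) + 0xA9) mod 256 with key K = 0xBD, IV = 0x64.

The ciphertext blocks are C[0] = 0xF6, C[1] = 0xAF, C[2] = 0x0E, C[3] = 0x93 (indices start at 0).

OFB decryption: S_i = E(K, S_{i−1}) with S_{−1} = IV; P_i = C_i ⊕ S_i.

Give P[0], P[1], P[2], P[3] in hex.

P[0] = 0x74, P[1] = 0x47, P[2] = 0xF0, P[3] = 0x7F

P[0]: S = E(K, 0x64) = 0x82; 0xF6 ⊕ 0x82 = 0x74.
P[1]: S = E(K, 0x82) = 0xE8; 0xAF ⊕ 0xE8 = 0x47.
P[2]: S = E(K, 0xE8) = 0xFE; 0x0E ⊕ 0xFE = 0xF0.
P[3]: S = E(K, 0xFE) = 0xEC; 0x93 ⊕ 0xEC = 0x7F.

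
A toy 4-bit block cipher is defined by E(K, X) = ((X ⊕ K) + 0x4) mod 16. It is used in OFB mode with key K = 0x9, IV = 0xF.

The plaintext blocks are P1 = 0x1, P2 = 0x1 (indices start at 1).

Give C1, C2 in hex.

C1 = 0xB, C2 = 0x6

OFB encryption: S_i = E(K, S_{i−1}) with S_{0} = IV; C_i = P_i ⊕ S_i.
C1: S = E(K, 0xF) = 0xA; 0x1 ⊕ 0xA = 0xB.
C2: S = E(K, 0xA) = 0x7; 0x1 ⊕ 0x7 = 0x6.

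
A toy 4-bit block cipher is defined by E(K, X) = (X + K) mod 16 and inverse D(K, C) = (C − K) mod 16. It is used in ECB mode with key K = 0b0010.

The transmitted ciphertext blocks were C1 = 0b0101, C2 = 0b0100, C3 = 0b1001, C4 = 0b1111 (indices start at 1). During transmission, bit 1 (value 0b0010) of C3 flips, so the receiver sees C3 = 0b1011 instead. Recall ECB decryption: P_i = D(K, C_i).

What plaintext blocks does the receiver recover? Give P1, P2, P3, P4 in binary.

P1 = 0b0011, P2 = 0b0010, P3 = 0b1001, P4 = 0b1101

Only C3 changed, to 0b1011. In ECB, a change in C_i affects only P_i. Decrypting the received ciphertext:
P1: D(K, 0b0101) = 0b0011.
P2: D(K, 0b0100) = 0b0010.
P3: D(K, 0b1011) = 0b1001.
P4: D(K, 0b1111) = 0b1101.
Blocks that differ from the original plaintext: P3.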